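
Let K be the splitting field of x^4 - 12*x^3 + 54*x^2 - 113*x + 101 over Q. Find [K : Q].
The degree of the splitting field over Q equals the order of the Galois group, so first determine the group. The polynomial is an irreducible quartic over Q and its discriminant is 15125, which is not a perfect square, so the Galois group is not contained in A_4. The resolvent cubic y^3 - 54*y^2 + 952*y - 5497 has exactly one rational root, so the Galois group is C_4 or D_4. The quartic becomes reducible over Q(sqrt(disc)), so the group is C_4. The Galois group C_4 (4T1) has order 4, so the splitting field has degree 4 over Q.

4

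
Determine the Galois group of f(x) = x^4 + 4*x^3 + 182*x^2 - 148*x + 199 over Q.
C_4 (also written C4)

The polynomial is an irreducible quartic over Q and its discriminant is 3120281782272, which is not a perfect square, so the Galois group is not contained in A_4. The resolvent cubic y^3 - 182*y^2 - 1388*y + 119784 has exactly one rational root, so the Galois group is C_4 or D_4. The quartic becomes reducible over Q(sqrt(disc)), so the group is C_4.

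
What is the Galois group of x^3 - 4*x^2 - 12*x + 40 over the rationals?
C_3 (order 3)

The polynomial is an irreducible cubic over Q and its discriminant is 10816 = 104^2, a perfect square. For an irreducible cubic, a square discriminant forces the Galois group to be A_3, the cyclic group of order 3.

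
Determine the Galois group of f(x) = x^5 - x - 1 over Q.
S_5 (also written S5)

The polynomial f is an irreducible quintic over Q, so G = Gal(f/Q) is a transitive subgroup of S_5: one of C_5 (5T1, order 5), D_5 (5T2, order 10), F_20 (5T3, order 20), A_5 (5T4, order 60) or S_5 (5T5, order 120). The discriminant of f is 2869, which is not a perfect square, so G is not contained in A_5. The transitive groups of degree 5 not contained in A_5 are: F_20 (5T3, order 20), S_5 (5T5, order 120). By Dedekind's theorem, for a prime p not dividing disc(f) the degrees of the irreducible factors of f mod p form the cycle type of an element of G. Factoring f modulo the first such prime p = 2, each new pattern first appears at: mod 2: f = (x^2 + x + 1)(x^3 + x^2 + 1), pattern 3+2. No other pattern occurs in this range, so the set of observed cycle types is {3+2}. Among the candidates above, the only group containing elements of all these cycle types is S_5 (5T5) — F_20 (5T3) lacks at least one of them. Hence G = S_5 (5T5), of order 120.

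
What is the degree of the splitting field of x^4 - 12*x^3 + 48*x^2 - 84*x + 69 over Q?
The degree of the splitting field over Q equals the order of the Galois group, so first determine the group. The polynomial is an irreducible quartic over Q and its discriminant is -1168128, which is not a perfect square, so the Galois group is not contained in A_4. The resolvent cubic y^3 - 48*y^2 + 732*y - 3744 has exactly one rational root, so the Galois group is C_4 or D_4. The quartic remains irreducible over Q(sqrt(disc)), so the group is D_4. The Galois group D_4 (4T3) has order 8, so the splitting field has degree 8 over Q.

8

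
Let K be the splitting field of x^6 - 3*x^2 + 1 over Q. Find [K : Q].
The degree of the splitting field over Q equals the order of the Galois group, so first determine the group. The polynomial f is an irreducible sextic over Q, so G = Gal(f/Q) is one of the 16 transitive subgroups 6T1, ..., 6T16 of S_6. The discriminant of f is -419904, which is not a perfect square, so G is not contained in A_6. The transitive groups of degree 6 not contained in A_6 are: C_6 (6T1, order 6), S_3 (6T2, order 6), D_6 (6T3, order 12), C_3 x S_3 (6T5, order 18), A_4 x C_2 (6T6, order 24), S_4 (6T8, order 24), S_3 x S_3 (6T9, order 36), S_4 x C_2 (6T11, order 48), (S_3 x S_3) : C_2 (6T13, order 72), PGL(2,5) (6T14, order 120), S_6 (6T16, order 720). By Dedekind's theorem, for a prime p not dividing disc(f) the degrees of the irreducible factors of f mod p form the cycle type of an element of G. Factoring f modulo the 33 such primes p <= 149 (skipping 2, 3, which divide the discriminant), each new pattern first appears at: mod 5: f = (x^3 + 2x^2 + 2x + 3)(x^3 + 3x^2 + 2x + 2), pattern 3+3; mod 7: f = (x^6 + 4x^2 + 1), pattern 6; mod 17: f = (x + 8)(x + 9)(x^2 + 3)(x^2 + 10), pattern 2+2+1+1; mod 19: f = (x + 3)(x + 8)(x + 11)(x + 16)(x^2 + 16), pattern 2+1+1+1+1; mod 71: f = (x^2 + 16)(x^2 + 25)(x^2 + 30), pattern 2+2+2. No other pattern occurs in this range, so the set of observed cycle types is {3+3, 6, 2+2+1+1, 2+1+1+1+1, 2+2+2}. The candidates containing elements of all these cycle types are A_4 x C_2 (6T6) of order 24, S_4 x C_2 (6T11) of order 48, (S_3 x S_3) : C_2 (6T13) of order 72, S_6 (6T16) of order 720; the others are excluded. The observed types are precisely the cycle types that occur in A_4 x C_2 (6T6) (apart from the identity). Each of the other remaining candidates has further cycle types, and by the Chebotarev density theorem the matching factorization patterns would occur for a proportion of primes equal to their share of the group: S_4 x C_2 (6T11) additionally contains elements of type 4+2, 4+1+1 (12 of its 48 elements, about 25% of primes); (S_3 x S_3) : C_2 (6T13) additionally contains elements of type 4+2, 3+2+1, 3+1+1+1 (34 of its 72 elements, about 47% of primes); S_6 (6T16) additionally contains elements of type 5+1, 4+2, 4+1+1, 3+2+1, 3+1+1+1 (484 of its 720 elements, about 67% of primes). None of the 33 primes tested shows any such pattern (for each of these groups the chance of that is below 10^-4), which rules them out. Hence G = A_4 x C_2 (6T6), of order 24. The Galois group A_4 x C_2 (6T6) has order 24, so the splitting field has degree 24 over Q.

24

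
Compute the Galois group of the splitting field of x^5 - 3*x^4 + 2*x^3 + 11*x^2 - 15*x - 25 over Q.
The polynomial f is an irreducible quintic over Q, so G = Gal(f/Q) is a transitive subgroup of S_5: one of C_5 (5T1, order 5), D_5 (5T2, order 10), F_20 (5T3, order 20), A_5 (5T4, order 60) or S_5 (5T5, order 120). The discriminant of f is 380445025 = 19505^2, a perfect square, so G is contained in A_5. The transitive groups of degree 5 contained in A_5 are: C_5 (5T1, order 5), D_5 (5T2, order 10), A_5 (5T4, order 60). By Dedekind's theorem, for a prime p not dividing disc(f) the degrees of the irreducible factors of f mod p form the cycle type of an element of G. Factoring f modulo the 23 such primes p <= 101 (skipping 5, 47, 83, which divide the discriminant), each new pattern first appears at: mod 2: f = (x^5 + x^4 + x^2 + x + 1), pattern 5; mod 11: f = (x + 9)(x^2 + x + 8)(x^2 + 9x + 5), pattern 2+2+1. No other pattern occurs in this range, so the set of observed cycle types is {5, 2+2+1}. The candidates containing elements of all these cycle types are D_5 (5T2) of order 10, A_5 (5T4) of order 60; the others are excluded. The observed types are precisely the cycle types that occur in D_5 (5T2) (apart from the identity). Each of the other remaining candidates has further cycle types, and by the Chebotarev density theorem the matching factorization patterns would occur for a proportion of primes equal to their share of the group: A_5 (5T4) additionally contains elements of type 3+1+1 (20 of its 60 elements, about 33% of primes). None of the 23 primes tested shows any such pattern (for each of these groups the chance of that is below 10^-4), which rules them out. Hence G = D_5 (5T2), of order 10.

D_5 (also written D5)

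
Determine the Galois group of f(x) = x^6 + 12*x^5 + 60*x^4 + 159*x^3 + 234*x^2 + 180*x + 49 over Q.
The polynomial f is an irreducible sextic over Q, so G = Gal(f/Q) is one of the 16 transitive subgroups 6T1, ..., 6T16 of S_6. The discriminant of f is 871199469, which is not a perfect square, so G is not contained in A_6. The transitive groups of degree 6 not contained in A_6 are: C_6 (6T1, order 6), S_3 (6T2, order 6), D_6 (6T3, order 12), C_3 x S_3 (6T5, order 18), A_4 x C_2 (6T6, order 24), S_4 (6T8, order 24), S_3 x S_3 (6T9, order 36), S_4 x C_2 (6T11, order 48), (S_3 x S_3) : C_2 (6T13, order 72), PGL(2,5) (6T14, order 120), S_6 (6T16, order 720). By Dedekind's theorem, for a prime p not dividing disc(f) the degrees of the irreducible factors of f mod p form the cycle type of an element of G. Factoring f modulo the 16 such primes p <= 67 (skipping 3, 7, 29, which divide the discriminant), each new pattern first appears at: mod 2: f = (x^6 + x^3 + 1), pattern 6; mod 5: f = (x + 3)(x + 4)(x^2 + 2x + 4)(x^2 + 3x + 3), pattern 2+2+1+1; mod 13: f = (x + 4)(x + 7)(x + 8)(x^3 + 6x^2 + 12x + 12), pattern 3+1+1+1; mod 19: f = (x^2 + 6)(x^2 + 14x + 1)(x^2 + 17x + 5), pattern 2+2+2; mod 67: f = (x^3 + 6x^2 + 12x + 26)(x^3 + 6x^2 + 12x + 56), pattern 3+3. No other pattern occurs in this range, so the set of observed cycle types is {6, 2+2+1+1, 3+1+1+1, 2+2+2, 3+3}. The candidates containing elements of all these cycle types are S_3 x S_3 (6T9) of order 36, (S_3 x S_3) : C_2 (6T13) of order 72, S_6 (6T16) of order 720; the others are excluded. The observed types are precisely the cycle types that occur in S_3 x S_3 (6T9) (apart from the identity). Each of the other remaining candidates has further cycle types, and by the Chebotarev density theorem the matching factorization patterns would occur for a proportion of primes equal to their share of the group: (S_3 x S_3) : C_2 (6T13) additionally contains elements of type 4+2, 3+2+1, 2+1+1+1+1 (36 of its 72 elements, about 50% of primes); S_6 (6T16) additionally contains elements of type 5+1, 4+2, 4+1+1, 3+2+1, 2+1+1+1+1 (459 of its 720 elements, about 64% of primes). None of the 16 primes tested shows any such pattern (for each of these groups the chance of that is below 10^-4), which rules them out. Hence G = S_3 x S_3 (6T9), of order 36.

S_3 x S_3 (order 36)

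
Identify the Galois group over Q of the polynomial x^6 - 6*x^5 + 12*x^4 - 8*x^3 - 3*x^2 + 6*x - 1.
The polynomial f is an irreducible sextic over Q, so G = Gal(f/Q) is one of the 16 transitive subgroups 6T1, ..., 6T16 of S_6. The discriminant of f is -419904, which is not a perfect square, so G is not contained in A_6. The transitive groups of degree 6 not contained in A_6 are: C_6 (6T1, order 6), S_3 (6T2, order 6), D_6 (6T3, order 12), C_3 x S_3 (6T5, order 18), A_4 x C_2 (6T6, order 24), S_4 (6T8, order 24), S_3 x S_3 (6T9, order 36), S_4 x C_2 (6T11, order 48), (S_3 x S_3) : C_2 (6T13, order 72), PGL(2,5) (6T14, order 120), S_6 (6T16, order 720). By Dedekind's theorem, for a prime p not dividing disc(f) the degrees of the irreducible factors of f mod p form the cycle type of an element of G. Factoring f modulo the 33 such primes p <= 149 (skipping 2, 3, which divide the discriminant), each new pattern first appears at: mod 5: f = (x^3 + x^2 + 4x + 1)(x^3 + 3x^2 + 4), pattern 3+3; mod 7: f = (x^6 + x^5 + 5x^4 + 6x^3 + 4x^2 + 6x + 6), pattern 6; mod 17: f = (x + 1)(x + 14)(x^2 + 15x + 7)(x^2 + 15x + 13), pattern 2+2+1+1; mod 19: f = (x + 5)(x + 6)(x + 11)(x + 12)(x^2 + 17x + 7), pattern 2+1+1+1+1; mod 71: f = (x^2 + 69x + 41)(x^2 + 69x + 46)(x^2 + 69x + 55), pattern 2+2+2. No other pattern occurs in this range, so the set of observed cycle types is {3+3, 6, 2+2+1+1, 2+1+1+1+1, 2+2+2}. The candidates containing elements of all these cycle types are A_4 x C_2 (6T6) of order 24, S_4 x C_2 (6T11) of order 48, (S_3 x S_3) : C_2 (6T13) of order 72, S_6 (6T16) of order 720; the others are excluded. The observed types are precisely the cycle types that occur in A_4 x C_2 (6T6) (apart from the identity). Each of the other remaining candidates has further cycle types, and by the Chebotarev density theorem the matching factorization patterns would occur for a proportion of primes equal to their share of the group: S_4 x C_2 (6T11) additionally contains elements of type 4+2, 4+1+1 (12 of its 48 elements, about 25% of primes); (S_3 x S_3) : C_2 (6T13) additionally contains elements of type 4+2, 3+2+1, 3+1+1+1 (34 of its 72 elements, about 47% of primes); S_6 (6T16) additionally contains elements of type 5+1, 4+2, 4+1+1, 3+2+1, 3+1+1+1 (484 of its 720 elements, about 67% of primes). None of the 33 primes tested shows any such pattern (for each of these groups the chance of that is below 10^-4), which rules them out. Hence G = A_4 x C_2 (6T6), of order 24.

A_4 x C_2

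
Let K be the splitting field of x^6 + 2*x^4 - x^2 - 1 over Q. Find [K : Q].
12

The degree of the splitting field over Q equals the order of the Galois group, so first determine the group. The polynomial f is an irreducible sextic over Q, so G = Gal(f/Q) is one of the 16 transitive subgroups 6T1, ..., 6T16 of S_6. The discriminant of f is 153664 = 392^2, a perfect square, so G is contained in A_6. The transitive groups of degree 6 contained in A_6 are: A_4 (6T4, order 12), S_4 (6T7, order 24), (C_3 x C_3) : C_4 (6T10, order 36), PSL(2,5) (6T12, order 60), A_6 (6T15, order 360). By Dedekind's theorem, for a prime p not dividing disc(f) the degrees of the irreducible factors of f mod p form the cycle type of an element of G. Factoring f modulo the 33 such primes p <= 149 (skipping 2, 7, which divide the discriminant), each new pattern first appears at: mod 3: f = (x^3 + x^2 + 2)(x^3 + 2x^2 + 1), pattern 3+3; mod 13: f = (x + 2)(x + 11)(x^2 + 8)(x^2 + 11), pattern 2+2+1+1. No other pattern occurs in this range, so the set of observed cycle types is {3+3, 2+2+1+1}. The candidates containing elements of all these cycle types are A_4 (6T4) of order 12, S_4 (6T7) of order 24, (C_3 x C_3) : C_4 (6T10) of order 36, PSL(2,5) (6T12) of order 60, A_6 (6T15) of order 360; the others are excluded. The observed types are precisely the cycle types that occur in A_4 (6T4) (apart from the identity). Each of the other remaining candidates has further cycle types, and by the Chebotarev density theorem the matching factorization patterns would occur for a proportion of primes equal to their share of the group: S_4 (6T7) additionally contains elements of type 4+2 (6 of its 24 elements, about 25% of primes); (C_3 x C_3) : C_4 (6T10) additionally contains elements of type 4+2, 3+1+1+1 (22 of its 36 elements, about 61% of primes); PSL(2,5) (6T12) additionally contains elements of type 5+1 (24 of its 60 elements, about 40% of primes); A_6 (6T15) additionally contains elements of type 5+1, 4+2, 3+1+1+1 (274 of its 360 elements, about 76% of primes). None of the 33 primes tested shows any such pattern (for each of these groups the chance of that is below 10^-4), which rules them out. Hence G = A_4 (6T4), of order 12. The Galois group A_4 (6T4) has order 12, so the splitting field has degree 12 over Q.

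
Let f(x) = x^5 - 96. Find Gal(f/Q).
F_20, the Frobenius group of order 20

The polynomial f is an irreducible quintic over Q, so G = Gal(f/Q) is a transitive subgroup of S_5: one of C_5 (5T1, order 5), D_5 (5T2, order 10), F_20 (5T3, order 20), A_5 (5T4, order 60) or S_5 (5T5, order 120). The discriminant of f is 265420800000, which is not a perfect square, so G is not contained in A_5. The transitive groups of degree 5 not contained in A_5 are: F_20 (5T3, order 20), S_5 (5T5, order 120). By Dedekind's theorem, for a prime p not dividing disc(f) the degrees of the irreducible factors of f mod p form the cycle type of an element of G. Factoring f modulo the 18 such primes p <= 73 (skipping 2, 3, 5, which divide the discriminant), each new pattern first appears at: mod 7: f = (x + 4)(x^4 + 3x^3 + 2x^2 + 6x + 4), pattern 4+1; mod 11: f = (x^5 + 3), pattern 5; mod 19: f = (x + 18)(x^2 + 5x + 1)(x^2 + 15x + 1), pattern 2+2+1; mod 41: f = (x + 6)(x + 14)(x + 17)(x + 19)(x + 26), pattern 1+1+1+1+1. No other pattern occurs in this range, so the set of observed cycle types is {4+1, 5, 2+2+1, 1+1+1+1+1}. The candidates containing elements of all these cycle types are F_20 (5T3) of order 20, S_5 (5T5) of order 120; the others are excluded. The observed types are precisely the cycle types that occur in F_20 (5T3). Each of the other remaining candidates has further cycle types, and by the Chebotarev density theorem the matching factorization patterns would occur for a proportion of primes equal to their share of the group: S_5 (5T5) additionally contains elements of type 3+2, 3+1+1, 2+1+1+1 (50 of its 120 elements, about 42% of primes). None of the 18 primes tested shows any such pattern (for each of these groups the chance of that is below 10^-4), which rules them out. Hence G = F_20 (5T3), of order 20.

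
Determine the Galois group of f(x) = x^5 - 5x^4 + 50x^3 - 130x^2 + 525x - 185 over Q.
A_5 (order 60)

The polynomial f is an irreducible quintic over Q, so G = Gal(f/Q) is a transitive subgroup of S_5: one of C_5 (5T1, order 5), D_5 (5T2, order 10), F_20 (5T3, order 20), A_5 (5T4, order 60) or S_5 (5T5, order 120). The discriminant of f is 67108864000000 = 8192000^2, a perfect square, so G is contained in A_5. The transitive groups of degree 5 contained in A_5 are: C_5 (5T1, order 5), D_5 (5T2, order 10), A_5 (5T4, order 60). By Dedekind's theorem, for a prime p not dividing disc(f) the degrees of the irreducible factors of f mod p form the cycle type of an element of G. Factoring f modulo the 2 such primes p <= 7 (skipping 2, 5, which divide the discriminant), each new pattern first appears at: mod 3: f = (x^5 + x^4 + 2x^3 + 2x^2 + 1), pattern 5; mod 7: f = (x + 1)(x + 3)(x^3 + 5x^2 + 6x + 6), pattern 3+1+1. No other pattern occurs in this range, so the set of observed cycle types is {5, 3+1+1}. Among the candidates above, the only group containing elements of all these cycle types is A_5 (5T4) — each of C_5 (5T1), D_5 (5T2) lacks at least one of them. Hence G = A_5 (5T4), of order 60.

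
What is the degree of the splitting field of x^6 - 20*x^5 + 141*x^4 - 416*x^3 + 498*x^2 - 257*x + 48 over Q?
60

The degree of the splitting field over Q equals the order of the Galois group, so first determine the group. The polynomial f is an irreducible sextic over Q, so G = Gal(f/Q) is one of the 16 transitive subgroups 6T1, ..., 6T16 of S_6. The discriminant of f is 30991489 = 5567^2, a perfect square, so G is contained in A_6. The transitive groups of degree 6 contained in A_6 are: A_4 (6T4, order 12), S_4 (6T7, order 24), (C_3 x C_3) : C_4 (6T10, order 36), PSL(2,5) (6T12, order 60), A_6 (6T15, order 360). By Dedekind's theorem, for a prime p not dividing disc(f) the degrees of the irreducible factors of f mod p form the cycle type of an element of G. Factoring f modulo the 21 such primes p <= 79 (skipping 19, which divides the discriminant), each new pattern first appears at: mod 2: f = (x)(x^5 + x^3 + 1), pattern 5+1; mod 7: f = (x^3 + 2x^2 + 3)(x^3 + 6x^2 + 3x + 2), pattern 3+3; mod 61: f = (x + 58)(x + 59)(x^2 + 21x + 10)(x^2 + 25x + 13), pattern 2+2+1+1. No other pattern occurs in this range, so the set of observed cycle types is {5+1, 3+3, 2+2+1+1}. The candidates containing elements of all these cycle types are PSL(2,5) (6T12) of order 60, A_6 (6T15) of order 360; the others are excluded. The observed types are precisely the cycle types that occur in PSL(2,5) (6T12) (apart from the identity). Each of the other remaining candidates has further cycle types, and by the Chebotarev density theorem the matching factorization patterns would occur for a proportion of primes equal to their share of the group: A_6 (6T15) additionally contains elements of type 4+2, 3+1+1+1 (130 of its 360 elements, about 36% of primes). None of the 21 primes tested shows any such pattern (for each of these groups the chance of that is below 10^-4), which rules them out. Hence G = PSL(2,5) (6T12), of order 60. The Galois group PSL(2,5) (6T12) has order 60, so the splitting field has degree 60 over Q.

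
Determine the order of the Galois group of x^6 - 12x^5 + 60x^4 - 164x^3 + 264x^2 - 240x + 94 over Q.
36

The degree of the splitting field over Q equals the order of the Galois group, so first determine the group. The polynomial f is an irreducible sextic over Q, so G = Gal(f/Q) is one of the 16 transitive subgroups 6T1, ..., 6T16 of S_6. The discriminant of f is 40310784, which is not a perfect square, so G is not contained in A_6. The transitive groups of degree 6 not contained in A_6 are: C_6 (6T1, order 6), S_3 (6T2, order 6), D_6 (6T3, order 12), C_3 x S_3 (6T5, order 18), A_4 x C_2 (6T6, order 24), S_4 (6T8, order 24), S_3 x S_3 (6T9, order 36), S_4 x C_2 (6T11, order 48), (S_3 x S_3) : C_2 (6T13, order 72), PGL(2,5) (6T14, order 120), S_6 (6T16, order 720). By Dedekind's theorem, for a prime p not dividing disc(f) the degrees of the irreducible factors of f mod p form the cycle type of an element of G. Factoring f modulo the 14 such primes p <= 53 (skipping 2, 3, which divide the discriminant), each new pattern first appears at: mod 5: f = (x + 1)(x + 2)(x^2 + 2x + 3)(x^2 + 3x + 4), pattern 2+2+1+1; mod 7: f = (x^6 + 2x^5 + 4x^4 + 4x^3 + 5x^2 + 5x + 3), pattern 6; mod 19: f = (x + 8)(x + 11)(x + 13)(x^3 + 13x^2 + 12x + 14), pattern 3+1+1+1; mod 31: f = (x^2 + 8x + 4)(x^2 + 17x + 20)(x^2 + 25x + 19), pattern 2+2+2; mod 43: f = (x^3 + 37x^2 + 12x + 26)(x^3 + 37x^2 + 12x + 40), pattern 3+3. No other pattern occurs in this range, so the set of observed cycle types is {2+2+1+1, 6, 3+1+1+1, 2+2+2, 3+3}. The candidates containing elements of all these cycle types are S_3 x S_3 (6T9) of order 36, (S_3 x S_3) : C_2 (6T13) of order 72, S_6 (6T16) of order 720; the others are excluded. The observed types are precisely the cycle types that occur in S_3 x S_3 (6T9) (apart from the identity). Each of the other remaining candidates has further cycle types, and by the Chebotarev density theorem the matching factorization patterns would occur for a proportion of primes equal to their share of the group: (S_3 x S_3) : C_2 (6T13) additionally contains elements of type 4+2, 3+2+1, 2+1+1+1+1 (36 of its 72 elements, about 50% of primes); S_6 (6T16) additionally contains elements of type 5+1, 4+2, 4+1+1, 3+2+1, 2+1+1+1+1 (459 of its 720 elements, about 64% of primes). None of the 14 primes tested shows any such pattern (for each of these groups the chance of that is below 10^-4), which rules them out. Hence G = S_3 x S_3 (6T9), of order 36. The Galois group S_3 x S_3 (6T9) has order 36, so the splitting field has degree 36 over Q.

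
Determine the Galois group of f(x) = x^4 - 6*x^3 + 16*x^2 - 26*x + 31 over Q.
The polynomial is an irreducible quartic over Q and its discriminant is 512000, which is not a perfect square, so the Galois group is not contained in A_4. The resolvent cubic y^3 - 16*y^2 + 32*y + 192 has exactly one rational root, so the Galois group is C_4 or D_4. The quartic becomes reducible over Q(sqrt(disc)), so the group is C_4.

C_4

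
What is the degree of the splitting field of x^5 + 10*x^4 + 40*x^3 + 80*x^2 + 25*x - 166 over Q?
The degree of the splitting field over Q equals the order of the Galois group, so first determine the group. The polynomial f is an irreducible quintic over Q, so G = Gal(f/Q) is a transitive subgroup of S_5: one of C_5 (5T1, order 5), D_5 (5T2, order 10), F_20 (5T3, order 20), A_5 (5T4, order 60) or S_5 (5T5, order 120). The discriminant of f is 58564000000 = 242000^2, a perfect square, so G is contained in A_5. The transitive groups of degree 5 contained in A_5 are: C_5 (5T1, order 5), D_5 (5T2, order 10), A_5 (5T4, order 60). By Dedekind's theorem, for a prime p not dividing disc(f) the degrees of the irreducible factors of f mod p form the cycle type of an element of G. Factoring f modulo the 3 such primes p <= 13 (skipping 2, 5, 11, which divide the discriminant), each new pattern first appears at: mod 3: f = (x^5 + x^4 + x^3 + 2x^2 + x + 2), pattern 5; mod 13: f = (x + 7)(x + 9)(x^3 + 7x^2 + 8x + 5), pattern 3+1+1. No other pattern occurs in this range, so the set of observed cycle types is {5, 3+1+1}. Among the candidates above, the only group containing elements of all these cycle types is A_5 (5T4) — each of C_5 (5T1), D_5 (5T2) lacks at least one of them. Hence G = A_5 (5T4), of order 60. The Galois group A_5 (5T4) has order 60, so the splitting field has degree 60 over Q.

60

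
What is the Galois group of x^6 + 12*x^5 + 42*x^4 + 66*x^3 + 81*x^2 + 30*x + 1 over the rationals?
The polynomial f is an irreducible sextic over Q, so G = Gal(f/Q) is one of the 16 transitive subgroups 6T1, ..., 6T16 of S_6. The discriminant of f is -30366624190464, which is not a perfect square, so G is not contained in A_6. The transitive groups of degree 6 not contained in A_6 are: C_6 (6T1, order 6), S_3 (6T2, order 6), D_6 (6T3, order 12), C_3 x S_3 (6T5, order 18), A_4 x C_2 (6T6, order 24), S_4 (6T8, order 24), S_3 x S_3 (6T9, order 36), S_4 x C_2 (6T11, order 48), (S_3 x S_3) : C_2 (6T13, order 72), PGL(2,5) (6T14, order 120), S_6 (6T16, order 720). By Dedekind's theorem, for a prime p not dividing disc(f) the degrees of the irreducible factors of f mod p form the cycle type of an element of G. Factoring f modulo the 33 such primes p <= 149 (skipping 2, 3, which divide the discriminant), each new pattern first appears at: mod 5: f = (x^3 + 3x^2 + 4x + 1)(x^3 + 4x^2 + x + 1), pattern 3+3; mod 7: f = (x^6 + 5x^5 + 3x^3 + 4x^2 + 2x + 1), pattern 6; mod 17: f = (x + 1)(x + 9)(x^2 + 7x + 15)(x^2 + 12x + 16), pattern 2+2+1+1; mod 19: f = (x + 6)(x + 7)(x + 11)(x + 17)(x^2 + 9x + 11), pattern 2+1+1+1+1; mod 71: f = (x^2 + 36x + 43)(x^2 + 54x + 57)(x^2 + 64x + 48), pattern 2+2+2. No other pattern occurs in this range, so the set of observed cycle types is {3+3, 6, 2+2+1+1, 2+1+1+1+1, 2+2+2}. The candidates containing elements of all these cycle types are A_4 x C_2 (6T6) of order 24, S_4 x C_2 (6T11) of order 48, (S_3 x S_3) : C_2 (6T13) of order 72, S_6 (6T16) of order 720; the others are excluded. The observed types are precisely the cycle types that occur in A_4 x C_2 (6T6) (apart from the identity). Each of the other remaining candidates has further cycle types, and by the Chebotarev density theorem the matching factorization patterns would occur for a proportion of primes equal to their share of the group: S_4 x C_2 (6T11) additionally contains elements of type 4+2, 4+1+1 (12 of its 48 elements, about 25% of primes); (S_3 x S_3) : C_2 (6T13) additionally contains elements of type 4+2, 3+2+1, 3+1+1+1 (34 of its 72 elements, about 47% of primes); S_6 (6T16) additionally contains elements of type 5+1, 4+2, 4+1+1, 3+2+1, 3+1+1+1 (484 of its 720 elements, about 67% of primes). None of the 33 primes tested shows any such pattern (for each of these groups the chance of that is below 10^-4), which rules them out. Hence G = A_4 x C_2 (6T6), of order 24.

A_4 x C_2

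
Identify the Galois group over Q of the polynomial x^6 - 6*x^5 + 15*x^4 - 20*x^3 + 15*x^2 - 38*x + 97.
The polynomial f is an irreducible sextic over Q, so G = Gal(f/Q) is one of the 16 transitive subgroups 6T1, ..., 6T16 of S_6. The discriminant of f is -46741055340544, which is not a perfect square, so G is not contained in A_6. The transitive groups of degree 6 not contained in A_6 are: C_6 (6T1, order 6), S_3 (6T2, order 6), D_6 (6T3, order 12), C_3 x S_3 (6T5, order 18), A_4 x C_2 (6T6, order 24), S_4 (6T8, order 24), S_3 x S_3 (6T9, order 36), S_4 x C_2 (6T11, order 48), (S_3 x S_3) : C_2 (6T13, order 72), PGL(2,5) (6T14, order 120), S_6 (6T16, order 720). By Dedekind's theorem, for a prime p not dividing disc(f) the degrees of the irreducible factors of f mod p form the cycle type of an element of G. Factoring f modulo the 3 such primes p <= 7 (skipping 2, which divides the discriminant), each new pattern first appears at: mod 3: f = (x + 1)(x^2 + 1)(x^3 + 2x^2 + 1), pattern 3+2+1; mod 5: f = (x^3 + x^2 + 1)(x^3 + 3x^2 + 2x + 2), pattern 3+3; mod 7: f = (x + 2)(x^5 + 6x^4 + 3x^3 + 2x^2 + 4x + 3), pattern 5+1. No other pattern occurs in this range, so the set of observed cycle types is {3+2+1, 3+3, 5+1}. Among the candidates above, the only group containing elements of all these cycle types is S_6 (6T16); every other candidate lacks at least one of them. Hence G = S_6 (6T16), of order 720.

S_6 (order 720)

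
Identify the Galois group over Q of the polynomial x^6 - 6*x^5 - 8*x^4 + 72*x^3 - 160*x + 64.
S_3, S_3 acting on 6 points

The polynomial f is an irreducible sextic over Q, so G = Gal(f/Q) is one of the 16 transitive subgroups 6T1, ..., 6T16 of S_6. The discriminant of f is 870211913777152, which is not a perfect square, so G is not contained in A_6. The transitive groups of degree 6 not contained in A_6 are: C_6 (6T1, order 6), S_3 (6T2, order 6), D_6 (6T3, order 12), C_3 x S_3 (6T5, order 18), A_4 x C_2 (6T6, order 24), S_4 (6T8, order 24), S_3 x S_3 (6T9, order 36), S_4 x C_2 (6T11, order 48), (S_3 x S_3) : C_2 (6T13, order 72), PGL(2,5) (6T14, order 120), S_6 (6T16, order 720). By Dedekind's theorem, for a prime p not dividing disc(f) the degrees of the irreducible factors of f mod p form the cycle type of an element of G. Factoring f modulo the 23 such primes p <= 97 (skipping 2, 37, which divide the discriminant), each new pattern first appears at: mod 3: f = (x^3 + x^2 + 2x + 1)(x^3 + 2x^2 + 1), pattern 3+3; mod 5: f = (x^2 + 3)(x^2 + x + 2)(x^2 + 3x + 4), pattern 2+2+2; mod 67: f = (x + 4)(x + 5)(x + 29)(x + 36)(x + 60)(x + 61), pattern 1+1+1+1+1+1. No other pattern occurs in this range, so the set of observed cycle types is {3+3, 2+2+2, 1+1+1+1+1+1}. The candidates containing elements of all these cycle types are C_6 (6T1) of order 6, S_3 (6T2) of order 6, D_6 (6T3) of order 12, C_3 x S_3 (6T5) of order 18, A_4 x C_2 (6T6) of order 24, S_4 (6T8) of order 24, S_3 x S_3 (6T9) of order 36, S_4 x C_2 (6T11) of order 48, (S_3 x S_3) : C_2 (6T13) of order 72, PGL(2,5) (6T14) of order 120, S_6 (6T16) of order 720; the others are excluded. The observed types are precisely the cycle types that occur in S_3 (6T2). Each of the other remaining candidates has further cycle types, and by the Chebotarev density theorem the matching factorization patterns would occur for a proportion of primes equal to their share of the group: C_6 (6T1) additionally contains elements of type 6 (2 of its 6 elements, about 33% of primes); D_6 (6T3) additionally contains elements of type 6, 2+2+1+1 (5 of its 12 elements, about 42% of primes); C_3 x S_3 (6T5) additionally contains elements of type 6, 3+1+1+1 (10 of its 18 elements, about 56% of primes); A_4 x C_2 (6T6) additionally contains elements of type 6, 2+2+1+1, 2+1+1+1+1 (14 of its 24 elements, about 58% of primes); S_4 (6T8) additionally contains elements of type 4+1+1, 2+2+1+1 (9 of its 24 elements, about 38% of primes); S_3 x S_3 (6T9) additionally contains elements of type 6, 3+1+1+1, 2+2+1+1 (25 of its 36 elements, about 69% of primes); S_4 x C_2 (6T11) additionally contains elements of type 6, 4+2, 4+1+1, 2+2+1+1, 2+1+1+1+1 (32 of its 48 elements, about 67% of primes); (S_3 x S_3) : C_2 (6T13) additionally contains elements of type 6, 4+2, 3+2+1, 3+1+1+1, 2+2+1+1, 2+1+1+1+1 (61 of its 72 elements, about 85% of primes); PGL(2,5) (6T14) additionally contains elements of type 6, 5+1, 4+1+1, 2+2+1+1 (89 of its 120 elements, about 74% of primes); S_6 (6T16) additionally contains elements of type 6, 5+1, 4+2, 4+1+1, 3+2+1, 3+1+1+1, 2+2+1+1, 2+1+1+1+1 (664 of its 720 elements, about 92% of primes). None of the 23 primes tested shows any such pattern (for each of these groups the chance of that is below 10^-4), which rules them out. Hence G = S_3 (6T2), of order 6.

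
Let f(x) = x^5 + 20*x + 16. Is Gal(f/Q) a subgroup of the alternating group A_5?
The polynomial is irreducible of degree 5 over Q. Its discriminant is 1024000000 = 32000^2, a perfect square. A Galois group lies in the alternating group exactly when the discriminant is a square in Q, so the Galois group (A_5) is contained in A_5.

Yes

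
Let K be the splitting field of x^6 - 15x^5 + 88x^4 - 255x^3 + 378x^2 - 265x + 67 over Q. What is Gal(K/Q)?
6T2: S_3

The polynomial f is an irreducible sextic over Q, so G = Gal(f/Q) is one of the 16 transitive subgroups 6T1, ..., 6T16 of S_6. The discriminant of f is 810448, which is not a perfect square, so G is not contained in A_6. The transitive groups of degree 6 not contained in A_6 are: C_6 (6T1, order 6), S_3 (6T2, order 6), D_6 (6T3, order 12), C_3 x S_3 (6T5, order 18), A_4 x C_2 (6T6, order 24), S_4 (6T8, order 24), S_3 x S_3 (6T9, order 36), S_4 x C_2 (6T11, order 48), (S_3 x S_3) : C_2 (6T13, order 72), PGL(2,5) (6T14, order 120), S_6 (6T16, order 720). By Dedekind's theorem, for a prime p not dividing disc(f) the degrees of the irreducible factors of f mod p form the cycle type of an element of G. Factoring f modulo the 23 such primes p <= 97 (skipping 2, 37, which divide the discriminant), each new pattern first appears at: mod 3: f = (x^3 + x^2 + 2x + 1)(x^3 + 2x^2 + 1), pattern 3+3; mod 5: f = (x^2 + 2)(x^2 + x + 1)(x^2 + 4x + 1), pattern 2+2+2; mod 67: f = (x)(x + 16)(x + 28)(x + 34)(x + 46)(x + 62), pattern 1+1+1+1+1+1. No other pattern occurs in this range, so the set of observed cycle types is {3+3, 2+2+2, 1+1+1+1+1+1}. The candidates containing elements of all these cycle types are C_6 (6T1) of order 6, S_3 (6T2) of order 6, D_6 (6T3) of order 12, C_3 x S_3 (6T5) of order 18, A_4 x C_2 (6T6) of order 24, S_4 (6T8) of order 24, S_3 x S_3 (6T9) of order 36, S_4 x C_2 (6T11) of order 48, (S_3 x S_3) : C_2 (6T13) of order 72, PGL(2,5) (6T14) of order 120, S_6 (6T16) of order 720; the others are excluded. The observed types are precisely the cycle types that occur in S_3 (6T2). Each of the other remaining candidates has further cycle types, and by the Chebotarev density theorem the matching factorization patterns would occur for a proportion of primes equal to their share of the group: C_6 (6T1) additionally contains elements of type 6 (2 of its 6 elements, about 33% of primes); D_6 (6T3) additionally contains elements of type 6, 2+2+1+1 (5 of its 12 elements, about 42% of primes); C_3 x S_3 (6T5) additionally contains elements of type 6, 3+1+1+1 (10 of its 18 elements, about 56% of primes); A_4 x C_2 (6T6) additionally contains elements of type 6, 2+2+1+1, 2+1+1+1+1 (14 of its 24 elements, about 58% of primes); S_4 (6T8) additionally contains elements of type 4+1+1, 2+2+1+1 (9 of its 24 elements, about 38% of primes); S_3 x S_3 (6T9) additionally contains elements of type 6, 3+1+1+1, 2+2+1+1 (25 of its 36 elements, about 69% of primes); S_4 x C_2 (6T11) additionally contains elements of type 6, 4+2, 4+1+1, 2+2+1+1, 2+1+1+1+1 (32 of its 48 elements, about 67% of primes); (S_3 x S_3) : C_2 (6T13) additionally contains elements of type 6, 4+2, 3+2+1, 3+1+1+1, 2+2+1+1, 2+1+1+1+1 (61 of its 72 elements, about 85% of primes); PGL(2,5) (6T14) additionally contains elements of type 6, 5+1, 4+1+1, 2+2+1+1 (89 of its 120 elements, about 74% of primes); S_6 (6T16) additionally contains elements of type 6, 5+1, 4+2, 4+1+1, 3+2+1, 3+1+1+1, 2+2+1+1, 2+1+1+1+1 (664 of its 720 elements, about 92% of primes). None of the 23 primes tested shows any such pattern (for each of these groups the chance of that is below 10^-4), which rules them out. Hence G = S_3 (6T2), of order 6.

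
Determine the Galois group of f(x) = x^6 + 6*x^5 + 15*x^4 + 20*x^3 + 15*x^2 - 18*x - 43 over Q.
The polynomial f is an irreducible sextic over Q, so G = Gal(f/Q) is one of the 16 transitive subgroups 6T1, ..., 6T16 of S_6. The discriminant of f is 746496000000 = 864000^2, a perfect square, so G is contained in A_6. The transitive groups of degree 6 contained in A_6 are: A_4 (6T4, order 12), S_4 (6T7, order 24), (C_3 x C_3) : C_4 (6T10, order 36), PSL(2,5) (6T12, order 60), A_6 (6T15, order 360). By Dedekind's theorem, for a prime p not dividing disc(f) the degrees of the irreducible factors of f mod p form the cycle type of an element of G. Factoring f modulo the 6 such primes p <= 23 (skipping 2, 3, 5, which divide the discriminant), each new pattern first appears at: mod 7: f = (x + 5)(x^5 + x^4 + 3x^3 + 5x^2 + 4x + 4), pattern 5+1; mod 23: f = (x + 3)(x + 12)(x + 17)(x^3 + 20x^2 + 4x + 15), pattern 3+1+1+1. No other pattern occurs in this range, so the set of observed cycle types is {5+1, 3+1+1+1}. Among the candidates above, the only group containing elements of all these cycle types is A_6 (6T15) — each of A_4 (6T4), S_4 (6T7), (C_3 x C_3) : C_4 (6T10), PSL(2,5) (6T12) lacks at least one of them. Hence G = A_6 (6T15), of order 360.

6T15: A_6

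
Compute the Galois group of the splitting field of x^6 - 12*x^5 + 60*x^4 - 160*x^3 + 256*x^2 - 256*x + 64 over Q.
The polynomial f is an irreducible sextic over Q, so G = Gal(f/Q) is one of the 16 transitive subgroups 6T1, ..., 6T16 of S_6. The discriminant of f is 66039417143296 = 8126464^2, a perfect square, so G is contained in A_6. The transitive groups of degree 6 contained in A_6 are: A_4 (6T4, order 12), S_4 (6T7, order 24), (C_3 x C_3) : C_4 (6T10, order 36), PSL(2,5) (6T12, order 60), A_6 (6T15, order 360). By Dedekind's theorem, for a prime p not dividing disc(f) the degrees of the irreducible factors of f mod p form the cycle type of an element of G. Factoring f modulo the 79 such primes p <= 419 (skipping 2, 31, which divide the discriminant), each new pattern first appears at: mod 3: f = (x^2 + 2x + 2)(x^4 + x^3 + 2x^2 + 2x + 2), pattern 4+2; mod 5: f = (x^3 + x^2 + x + 3)(x^3 + 2x^2 + 2x + 3), pattern 3+3; mod 11: f = (x + 3)(x + 4)(x^2 + 4x + 5)(x^2 + 10x + 4), pattern 2+2+1+1; mod 67: f = (x + 2)(x + 4)(x + 20)(x + 43)(x + 59)(x + 61), pattern 1+1+1+1+1+1. No other pattern occurs in this range, so the set of observed cycle types is {4+2, 3+3, 2+2+1+1, 1+1+1+1+1+1}. The candidates containing elements of all these cycle types are S_4 (6T7) of order 24, (C_3 x C_3) : C_4 (6T10) of order 36, A_6 (6T15) of order 360; the others are excluded. The observed types are precisely the cycle types that occur in S_4 (6T7). Each of the other remaining candidates has further cycle types, and by the Chebotarev density theorem the matching factorization patterns would occur for a proportion of primes equal to their share of the group: (C_3 x C_3) : C_4 (6T10) additionally contains elements of type 3+1+1+1 (4 of its 36 elements, about 11% of primes); A_6 (6T15) additionally contains elements of type 5+1, 3+1+1+1 (184 of its 360 elements, about 51% of primes). None of the 79 primes tested shows any such pattern (for each of these groups the chance of that is below 10^-4), which rules them out. Hence G = S_4 (6T7), of order 24.

S_4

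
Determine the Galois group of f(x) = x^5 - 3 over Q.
F_20 (also written F20)

The polynomial f is an irreducible quintic over Q, so G = Gal(f/Q) is a transitive subgroup of S_5: one of C_5 (5T1, order 5), D_5 (5T2, order 10), F_20 (5T3, order 20), A_5 (5T4, order 60) or S_5 (5T5, order 120). The discriminant of f is 253125, which is not a perfect square, so G is not contained in A_5. The transitive groups of degree 5 not contained in A_5 are: F_20 (5T3, order 20), S_5 (5T5, order 120). By Dedekind's theorem, for a prime p not dividing disc(f) the degrees of the irreducible factors of f mod p form the cycle type of an element of G. Factoring f modulo the 18 such primes p <= 71 (skipping 3, 5, which divide the discriminant), each new pattern first appears at: mod 2: f = (x + 1)(x^4 + x^3 + x^2 + x + 1), pattern 4+1; mod 11: f = (x^5 + 8), pattern 5; mod 19: f = (x + 9)(x^2 + 12x + 5)(x^2 + 17x + 5), pattern 2+2+1; mod 41: f = (x + 3)(x + 7)(x + 13)(x + 29)(x + 30), pattern 1+1+1+1+1. No other pattern occurs in this range, so the set of observed cycle types is {4+1, 5, 2+2+1, 1+1+1+1+1}. The candidates containing elements of all these cycle types are F_20 (5T3) of order 20, S_5 (5T5) of order 120; the others are excluded. The observed types are precisely the cycle types that occur in F_20 (5T3). Each of the other remaining candidates has further cycle types, and by the Chebotarev density theorem the matching factorization patterns would occur for a proportion of primes equal to their share of the group: S_5 (5T5) additionally contains elements of type 3+2, 3+1+1, 2+1+1+1 (50 of its 120 elements, about 42% of primes). None of the 18 primes tested shows any such pattern (for each of these groups the chance of that is below 10^-4), which rules them out. Hence G = F_20 (5T3), of order 20.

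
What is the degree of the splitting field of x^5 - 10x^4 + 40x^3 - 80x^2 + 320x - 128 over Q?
The degree of the splitting field over Q equals the order of the Galois group, so first determine the group. The polynomial f is an irreducible quintic over Q, so G = Gal(f/Q) is a transitive subgroup of S_5: one of C_5 (5T1, order 5), D_5 (5T2, order 10), F_20 (5T3, order 20), A_5 (5T4, order 60) or S_5 (5T5, order 120). The discriminant of f is 271790899200000, which is not a perfect square, so G is not contained in A_5. The transitive groups of degree 5 not contained in A_5 are: F_20 (5T3, order 20), S_5 (5T5, order 120). By Dedekind's theorem, for a prime p not dividing disc(f) the degrees of the irreducible factors of f mod p form the cycle type of an element of G. Factoring f modulo the 18 such primes p <= 73 (skipping 2, 3, 5, which divide the discriminant), each new pattern first appears at: mod 7: f = (x + 3)(x^4 + x^3 + 2x^2 + 5x + 4), pattern 4+1; mod 11: f = (x + 10)(x^2 + 3)(x^2 + 2x + 6), pattern 2+2+1; mod 19: f = (x^5 + 9x^4 + 2x^3 + 15x^2 + 16x + 5), pattern 5. No other pattern occurs in this range, so the set of observed cycle types is {4+1, 2+2+1, 5}. The candidates containing elements of all these cycle types are F_20 (5T3) of order 20, S_5 (5T5) of order 120; the others are excluded. The observed types are precisely the cycle types that occur in F_20 (5T3) (apart from the identity). Each of the other remaining candidates has further cycle types, and by the Chebotarev density theorem the matching factorization patterns would occur for a proportion of primes equal to their share of the group: S_5 (5T5) additionally contains elements of type 3+2, 3+1+1, 2+1+1+1 (50 of its 120 elements, about 42% of primes). None of the 18 primes tested shows any such pattern (for each of these groups the chance of that is below 10^-4), which rules them out. Hence G = F_20 (5T3), of order 20. The Galois group F_20 (5T3) has order 20, so the splitting field has degree 20 over Q.

20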